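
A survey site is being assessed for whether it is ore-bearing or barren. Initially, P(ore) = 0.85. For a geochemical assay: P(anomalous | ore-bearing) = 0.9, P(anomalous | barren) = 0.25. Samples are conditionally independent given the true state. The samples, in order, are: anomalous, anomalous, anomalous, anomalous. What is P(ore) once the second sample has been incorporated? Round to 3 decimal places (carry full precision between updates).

0.987

After 'anomalous': P(ore) = 0.9·0.8500 / (0.9·0.8500 + 0.25·0.1500) ≈ 0.9533
After 'anomalous': P(ore) = 0.9·0.9533 / (0.9·0.9533 + 0.25·0.0467) ≈ 0.9866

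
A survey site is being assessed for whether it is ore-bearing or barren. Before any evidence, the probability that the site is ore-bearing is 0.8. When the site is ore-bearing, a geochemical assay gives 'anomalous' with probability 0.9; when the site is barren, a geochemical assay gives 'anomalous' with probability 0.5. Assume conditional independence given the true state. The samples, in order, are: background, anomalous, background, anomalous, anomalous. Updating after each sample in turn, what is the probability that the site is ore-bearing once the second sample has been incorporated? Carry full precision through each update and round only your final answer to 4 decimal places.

0.5902

After 'background': P(ore) = 0.1·0.8000 / (0.1·0.8000 + 0.5·0.2000) ≈ 0.4444
After 'anomalous': P(ore) = 0.9·0.4444 / (0.9·0.4444 + 0.5·0.5556) ≈ 0.5902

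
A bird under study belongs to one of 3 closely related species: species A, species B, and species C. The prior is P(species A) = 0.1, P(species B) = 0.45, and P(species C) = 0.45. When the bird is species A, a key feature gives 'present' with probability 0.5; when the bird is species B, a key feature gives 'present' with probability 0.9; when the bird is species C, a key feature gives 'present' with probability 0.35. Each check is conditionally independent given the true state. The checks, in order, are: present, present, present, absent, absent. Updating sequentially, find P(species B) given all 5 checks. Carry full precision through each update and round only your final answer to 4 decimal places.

0.2254

After 'present': normaliser = 0.5·0.1000 + 0.9·0.4500 + 0.35·0.4500; P(species A) ≈ 0.0816, P(species B) ≈ 0.6612, P(species C) ≈ 0.2571
After 'present': normaliser = 0.5·0.0816 + 0.9·0.6612 + 0.35·0.2571; P(species A) ≈ 0.0562, P(species B) ≈ 0.8198, P(species C) ≈ 0.1240
After 'present': normaliser = 0.5·0.0562 + 0.9·0.8198 + 0.35·0.1240; P(species A) ≈ 0.0347, P(species B) ≈ 0.9116, P(species C) ≈ 0.0536
After 'absent': normaliser = 0.5·0.0347 + 0.1·0.9116 + 0.65·0.0536; P(species A) ≈ 0.1211, P(species B) ≈ 0.6358, P(species C) ≈ 0.2431
After 'absent': normaliser = 0.5·0.1211 + 0.1·0.6358 + 0.65·0.2431; P(species A) ≈ 0.2147, P(species B) ≈ 0.2254, P(species C) ≈ 0.5600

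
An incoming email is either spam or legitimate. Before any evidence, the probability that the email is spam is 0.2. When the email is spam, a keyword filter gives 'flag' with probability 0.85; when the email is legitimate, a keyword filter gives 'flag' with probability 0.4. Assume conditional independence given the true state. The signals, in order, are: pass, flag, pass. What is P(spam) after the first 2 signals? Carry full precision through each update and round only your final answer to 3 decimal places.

After 'pass': P(spam) = 0.15·0.2000 / (0.15·0.2000 + 0.6·0.8000) ≈ 0.0588
After 'flag': P(spam) = 0.85·0.0588 / (0.85·0.0588 + 0.4·0.9412) ≈ 0.1172

0.117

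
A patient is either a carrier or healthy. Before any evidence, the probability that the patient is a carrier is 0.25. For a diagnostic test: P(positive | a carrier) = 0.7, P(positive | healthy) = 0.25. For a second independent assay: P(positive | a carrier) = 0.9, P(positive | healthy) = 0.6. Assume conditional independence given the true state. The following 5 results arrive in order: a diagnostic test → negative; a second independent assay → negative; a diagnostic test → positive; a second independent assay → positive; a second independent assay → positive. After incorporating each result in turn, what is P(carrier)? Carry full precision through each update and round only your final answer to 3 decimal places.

0.174

Each posterior becomes the prior for the next update.
After a diagnostic test='negative': P(carrier) = 0.3·0.2500 / (0.3·0.2500 + 0.75·0.7500) ≈ 0.1176
After a second independent assay='negative': P(carrier) = 0.1·0.1176 / (0.1·0.1176 + 0.4·0.8824) ≈ 0.0323
After a diagnostic test='positive': P(carrier) = 0.7·0.0323 / (0.7·0.0323 + 0.25·0.9677) ≈ 0.0854
After a second independent assay='positive': P(carrier) = 0.9·0.0854 / (0.9·0.0854 + 0.6·0.9146) ≈ 0.1228
After a second independent assay='positive': P(carrier) = 0.9·0.1228 / (0.9·0.1228 + 0.6·0.8772) ≈ 0.1736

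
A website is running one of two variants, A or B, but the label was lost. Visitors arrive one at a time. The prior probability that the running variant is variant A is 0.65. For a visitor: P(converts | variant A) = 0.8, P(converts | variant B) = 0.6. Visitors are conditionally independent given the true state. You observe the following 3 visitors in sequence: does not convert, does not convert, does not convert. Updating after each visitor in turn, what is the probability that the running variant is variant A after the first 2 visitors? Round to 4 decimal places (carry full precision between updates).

After 'does not convert': P(A) = 0.2·0.6500 / (0.2·0.6500 + 0.4·0.3500) ≈ 0.4815
After 'does not convert': P(A) = 0.2·0.4815 / (0.2·0.4815 + 0.4·0.5185) ≈ 0.3171

0.3171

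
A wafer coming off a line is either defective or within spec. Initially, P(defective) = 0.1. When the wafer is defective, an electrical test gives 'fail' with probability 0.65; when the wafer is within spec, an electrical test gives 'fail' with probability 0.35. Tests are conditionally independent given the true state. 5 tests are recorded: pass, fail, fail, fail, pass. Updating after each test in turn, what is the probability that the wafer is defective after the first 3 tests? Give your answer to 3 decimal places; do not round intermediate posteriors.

Each posterior becomes the prior for the next update.
After 'pass': P(defective) = 0.35·0.1000 / (0.35·0.1000 + 0.65·0.9000) ≈ 0.0565
After 'fail': P(defective) = 0.65·0.0565 / (0.65·0.0565 + 0.35·0.9435) ≈ 0.1000
After 'fail': P(defective) = 0.65·0.1000 / (0.65·0.1000 + 0.35·0.9000) ≈ 0.1711

0.171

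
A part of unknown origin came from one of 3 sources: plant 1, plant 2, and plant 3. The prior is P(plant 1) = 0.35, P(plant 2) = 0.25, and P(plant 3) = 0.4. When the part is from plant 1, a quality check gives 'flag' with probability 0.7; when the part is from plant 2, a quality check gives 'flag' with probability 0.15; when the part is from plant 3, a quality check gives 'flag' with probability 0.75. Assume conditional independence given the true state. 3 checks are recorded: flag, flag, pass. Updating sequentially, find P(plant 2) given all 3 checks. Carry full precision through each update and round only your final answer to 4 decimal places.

After 'flag': normaliser = 0.7·0.3500 + 0.15·0.2500 + 0.75·0.4000; P(plant 1) ≈ 0.4206, P(plant 2) ≈ 0.0644, P(plant 3) ≈ 0.5150
After 'flag': normaliser = 0.7·0.4206 + 0.15·0.0644 + 0.75·0.5150; P(plant 1) ≈ 0.4265, P(plant 2) ≈ 0.0140, P(plant 3) ≈ 0.5595
After 'pass': normaliser = 0.3·0.4265 + 0.85·0.0140 + 0.25·0.5595; P(plant 1) ≈ 0.4574, P(plant 2) ≈ 0.0425, P(plant 3) ≈ 0.5001

0.0425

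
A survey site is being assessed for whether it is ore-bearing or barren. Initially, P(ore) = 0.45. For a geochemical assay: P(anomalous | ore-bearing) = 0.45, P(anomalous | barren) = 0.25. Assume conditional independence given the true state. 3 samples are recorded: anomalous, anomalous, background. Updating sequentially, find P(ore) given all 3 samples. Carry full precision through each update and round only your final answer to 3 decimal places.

0.660

After 'anomalous': P(ore) = 0.45·0.4500 / (0.45·0.4500 + 0.25·0.5500) ≈ 0.5956
After 'anomalous': P(ore) = 0.45·0.5956 / (0.45·0.5956 + 0.25·0.4044) ≈ 0.7261
After 'background': P(ore) = 0.55·0.7261 / (0.55·0.7261 + 0.75·0.2739) ≈ 0.6603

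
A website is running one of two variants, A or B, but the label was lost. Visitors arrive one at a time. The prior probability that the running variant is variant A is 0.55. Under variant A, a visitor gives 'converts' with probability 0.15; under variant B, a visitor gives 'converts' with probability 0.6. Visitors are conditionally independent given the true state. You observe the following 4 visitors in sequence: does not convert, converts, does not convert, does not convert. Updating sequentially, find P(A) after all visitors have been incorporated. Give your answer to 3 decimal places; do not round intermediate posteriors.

0.746

After 'does not convert': P(A) = 0.85·0.5500 / (0.85·0.5500 + 0.4·0.4500) ≈ 0.7220
After 'converts': P(A) = 0.15·0.7220 / (0.15·0.7220 + 0.6·0.2780) ≈ 0.3937
After 'does not convert': P(A) = 0.85·0.3937 / (0.85·0.3937 + 0.4·0.6063) ≈ 0.5798
After 'does not convert': P(A) = 0.85·0.5798 / (0.85·0.5798 + 0.4·0.4202) ≈ 0.7457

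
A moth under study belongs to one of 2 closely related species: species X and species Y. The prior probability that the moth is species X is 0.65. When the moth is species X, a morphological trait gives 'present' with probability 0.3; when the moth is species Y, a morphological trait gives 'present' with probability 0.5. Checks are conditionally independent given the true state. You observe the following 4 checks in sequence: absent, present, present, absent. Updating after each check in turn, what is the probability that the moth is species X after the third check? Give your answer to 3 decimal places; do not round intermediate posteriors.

After 'absent': P(species X) = 0.7·0.6500 / (0.7·0.6500 + 0.5·0.3500) ≈ 0.7222
After 'present': P(species X) = 0.3·0.7222 / (0.3·0.7222 + 0.5·0.2778) ≈ 0.6094
After 'present': P(species X) = 0.3·0.6094 / (0.3·0.6094 + 0.5·0.3906) ≈ 0.4835

0.483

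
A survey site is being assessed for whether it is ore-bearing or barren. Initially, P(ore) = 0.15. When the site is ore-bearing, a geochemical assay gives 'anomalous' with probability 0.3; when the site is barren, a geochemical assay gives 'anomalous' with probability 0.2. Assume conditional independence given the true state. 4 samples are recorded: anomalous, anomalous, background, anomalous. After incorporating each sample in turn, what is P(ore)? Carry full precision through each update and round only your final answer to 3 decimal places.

0.343

After 'anomalous': P(ore) = 0.3·0.1500 / (0.3·0.1500 + 0.2·0.8500) ≈ 0.2093
After 'anomalous': P(ore) = 0.3·0.2093 / (0.3·0.2093 + 0.2·0.7907) ≈ 0.2842
After 'background': P(ore) = 0.7·0.2842 / (0.7·0.2842 + 0.8·0.7158) ≈ 0.2578
After 'anomalous': P(ore) = 0.3·0.2578 / (0.3·0.2578 + 0.2·0.7422) ≈ 0.3426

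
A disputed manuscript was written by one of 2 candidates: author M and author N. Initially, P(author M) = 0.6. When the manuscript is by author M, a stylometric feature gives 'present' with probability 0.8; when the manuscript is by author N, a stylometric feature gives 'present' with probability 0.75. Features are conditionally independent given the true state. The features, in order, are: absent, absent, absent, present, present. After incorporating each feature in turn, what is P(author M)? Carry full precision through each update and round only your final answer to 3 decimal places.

Each posterior becomes the prior for the next update.
After 'absent': P(author M) = 0.2·0.6000 / (0.2·0.6000 + 0.25·0.4000) ≈ 0.5455
After 'absent': P(author M) = 0.2·0.5455 / (0.2·0.5455 + 0.25·0.4545) ≈ 0.4898
After 'absent': P(author M) = 0.2·0.4898 / (0.2·0.4898 + 0.25·0.5102) ≈ 0.4344
After 'present': P(author M) = 0.8·0.4344 / (0.8·0.4344 + 0.75·0.5656) ≈ 0.4503
After 'present': P(author M) = 0.8·0.4503 / (0.8·0.4503 + 0.75·0.5497) ≈ 0.4663

0.466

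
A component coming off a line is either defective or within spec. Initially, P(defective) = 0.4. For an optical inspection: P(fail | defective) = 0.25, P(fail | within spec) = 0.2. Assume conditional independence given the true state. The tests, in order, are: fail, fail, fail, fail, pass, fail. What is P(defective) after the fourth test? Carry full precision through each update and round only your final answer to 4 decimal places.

0.6194

After 'fail': P(defective) = 0.25·0.4000 / (0.25·0.4000 + 0.2·0.6000) ≈ 0.4545
After 'fail': P(defective) = 0.25·0.4545 / (0.25·0.4545 + 0.2·0.5455) ≈ 0.5102
After 'fail': P(defective) = 0.25·0.5102 / (0.25·0.5102 + 0.2·0.4898) ≈ 0.5656
After 'fail': P(defective) = 0.25·0.5656 / (0.25·0.5656 + 0.2·0.4344) ≈ 0.6194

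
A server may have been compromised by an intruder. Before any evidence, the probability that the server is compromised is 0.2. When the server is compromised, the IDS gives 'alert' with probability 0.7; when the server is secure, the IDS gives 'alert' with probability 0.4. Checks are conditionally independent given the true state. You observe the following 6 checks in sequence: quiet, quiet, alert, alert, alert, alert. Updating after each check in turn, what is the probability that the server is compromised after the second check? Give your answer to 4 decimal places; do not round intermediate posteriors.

0.0588

Apply Bayes' rule sequentially, carrying P(compromised) forward.
After 'quiet': P(compromised) = 0.3·0.2000 / (0.3·0.2000 + 0.6·0.8000) ≈ 0.1111
After 'quiet': P(compromised) = 0.3·0.1111 / (0.3·0.1111 + 0.6·0.8889) ≈ 0.0588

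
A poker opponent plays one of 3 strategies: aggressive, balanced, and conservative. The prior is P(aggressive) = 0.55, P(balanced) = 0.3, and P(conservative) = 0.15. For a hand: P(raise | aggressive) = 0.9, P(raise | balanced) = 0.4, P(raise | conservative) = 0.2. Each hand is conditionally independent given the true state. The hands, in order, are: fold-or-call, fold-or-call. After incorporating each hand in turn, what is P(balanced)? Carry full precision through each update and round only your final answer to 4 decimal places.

0.5155

Each posterior becomes the prior for the next update.
After 'fold-or-call': normaliser = 0.1·0.5500 + 0.6·0.3000 + 0.8·0.1500; P(aggressive) ≈ 0.1549, P(balanced) ≈ 0.5070, P(conservative) ≈ 0.3380
After 'fold-or-call': normaliser = 0.1·0.1549 + 0.6·0.5070 + 0.8·0.3380; P(aggressive) ≈ 0.0263, P(balanced) ≈ 0.5155, P(conservative) ≈ 0.4582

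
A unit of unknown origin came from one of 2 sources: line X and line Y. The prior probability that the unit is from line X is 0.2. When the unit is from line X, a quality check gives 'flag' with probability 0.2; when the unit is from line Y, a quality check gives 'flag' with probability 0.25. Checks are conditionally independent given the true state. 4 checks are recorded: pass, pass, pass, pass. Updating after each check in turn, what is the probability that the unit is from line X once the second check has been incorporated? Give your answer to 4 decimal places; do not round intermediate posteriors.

0.2215

After 'pass': P(line X) = 0.8·0.2000 / (0.8·0.2000 + 0.75·0.8000) ≈ 0.2105
After 'pass': P(line X) = 0.8·0.2105 / (0.8·0.2105 + 0.75·0.7895) ≈ 0.2215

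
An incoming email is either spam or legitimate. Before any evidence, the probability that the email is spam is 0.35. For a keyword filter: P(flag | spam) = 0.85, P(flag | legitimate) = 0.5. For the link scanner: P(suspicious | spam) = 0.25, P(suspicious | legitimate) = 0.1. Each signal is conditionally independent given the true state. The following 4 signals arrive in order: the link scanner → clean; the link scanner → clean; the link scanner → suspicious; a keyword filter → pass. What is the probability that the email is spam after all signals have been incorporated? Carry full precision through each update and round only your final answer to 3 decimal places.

After the link scanner='clean': P(spam) = 0.75·0.3500 / (0.75·0.3500 + 0.9·0.6500) ≈ 0.3097
After the link scanner='clean': P(spam) = 0.75·0.3097 / (0.75·0.3097 + 0.9·0.6903) ≈ 0.2722
After the link scanner='suspicious': P(spam) = 0.25·0.2722 / (0.25·0.2722 + 0.1·0.7278) ≈ 0.4832
After a keyword filter='pass': P(spam) = 0.15·0.4832 / (0.15·0.4832 + 0.5·0.5168) ≈ 0.2190

0.219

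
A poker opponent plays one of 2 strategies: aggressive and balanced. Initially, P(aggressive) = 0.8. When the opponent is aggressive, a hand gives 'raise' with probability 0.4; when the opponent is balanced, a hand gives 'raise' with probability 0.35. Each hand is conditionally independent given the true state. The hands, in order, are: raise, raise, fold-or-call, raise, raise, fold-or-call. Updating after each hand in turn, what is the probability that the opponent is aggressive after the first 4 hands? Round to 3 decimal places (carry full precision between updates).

0.846

After 'raise': P(aggressive) = 0.4·0.8000 / (0.4·0.8000 + 0.35·0.2000) ≈ 0.8205
After 'raise': P(aggressive) = 0.4·0.8205 / (0.4·0.8205 + 0.35·0.1795) ≈ 0.8393
After 'fold-or-call': P(aggressive) = 0.6·0.8393 / (0.6·0.8393 + 0.65·0.1607) ≈ 0.8283
After 'raise': P(aggressive) = 0.4·0.8283 / (0.4·0.8283 + 0.35·0.1717) ≈ 0.8464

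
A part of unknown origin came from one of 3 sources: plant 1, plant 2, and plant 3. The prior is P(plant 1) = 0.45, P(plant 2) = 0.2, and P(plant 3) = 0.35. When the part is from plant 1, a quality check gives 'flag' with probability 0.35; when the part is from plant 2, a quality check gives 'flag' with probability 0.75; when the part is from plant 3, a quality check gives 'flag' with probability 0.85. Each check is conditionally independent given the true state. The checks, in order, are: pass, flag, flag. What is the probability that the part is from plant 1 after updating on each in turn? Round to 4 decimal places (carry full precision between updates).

0.3517

After 'pass': normaliser = 0.65·0.4500 + 0.25·0.2000 + 0.15·0.3500; P(plant 1) ≈ 0.7405, P(plant 2) ≈ 0.1266, P(plant 3) ≈ 0.1329
After 'flag': normaliser = 0.35·0.7405 + 0.75·0.1266 + 0.85·0.1329; P(plant 1) ≈ 0.5549, P(plant 2) ≈ 0.2033, P(plant 3) ≈ 0.2419
After 'flag': normaliser = 0.35·0.5549 + 0.75·0.2033 + 0.85·0.2419; P(plant 1) ≈ 0.3517, P(plant 2) ≈ 0.2760, P(plant 3) ≈ 0.3723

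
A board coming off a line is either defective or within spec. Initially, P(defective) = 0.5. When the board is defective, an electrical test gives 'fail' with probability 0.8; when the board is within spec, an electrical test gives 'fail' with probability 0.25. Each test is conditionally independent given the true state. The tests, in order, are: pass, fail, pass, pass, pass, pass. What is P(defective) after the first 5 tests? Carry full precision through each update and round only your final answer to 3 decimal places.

0.016

Apply Bayes' rule sequentially, carrying P(defective) forward.
After 'pass': P(defective) = 0.2·0.5000 / (0.2·0.5000 + 0.75·0.5000) ≈ 0.2105
After 'fail': P(defective) = 0.8·0.2105 / (0.8·0.2105 + 0.25·0.7895) ≈ 0.4604
After 'pass': P(defective) = 0.2·0.4604 / (0.2·0.4604 + 0.75·0.5396) ≈ 0.1854
After 'pass': P(defective) = 0.2·0.1854 / (0.2·0.1854 + 0.75·0.8146) ≈ 0.0572
After 'pass': P(defective) = 0.2·0.0572 / (0.2·0.0572 + 0.75·0.9428) ≈ 0.0159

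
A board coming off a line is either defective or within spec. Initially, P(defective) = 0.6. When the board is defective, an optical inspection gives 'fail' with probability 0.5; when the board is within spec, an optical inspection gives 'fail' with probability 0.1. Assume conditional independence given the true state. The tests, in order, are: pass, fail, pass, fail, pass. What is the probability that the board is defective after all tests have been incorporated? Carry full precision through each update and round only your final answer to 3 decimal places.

After 'pass': P(defective) = 0.5·0.6000 / (0.5·0.6000 + 0.9·0.4000) ≈ 0.4545
After 'fail': P(defective) = 0.5·0.4545 / (0.5·0.4545 + 0.1·0.5455) ≈ 0.8065
After 'pass': P(defective) = 0.5·0.8065 / (0.5·0.8065 + 0.9·0.1935) ≈ 0.6983
After 'fail': P(defective) = 0.5·0.6983 / (0.5·0.6983 + 0.1·0.3017) ≈ 0.9205
After 'pass': P(defective) = 0.5·0.9205 / (0.5·0.9205 + 0.9·0.0795) ≈ 0.8654

0.865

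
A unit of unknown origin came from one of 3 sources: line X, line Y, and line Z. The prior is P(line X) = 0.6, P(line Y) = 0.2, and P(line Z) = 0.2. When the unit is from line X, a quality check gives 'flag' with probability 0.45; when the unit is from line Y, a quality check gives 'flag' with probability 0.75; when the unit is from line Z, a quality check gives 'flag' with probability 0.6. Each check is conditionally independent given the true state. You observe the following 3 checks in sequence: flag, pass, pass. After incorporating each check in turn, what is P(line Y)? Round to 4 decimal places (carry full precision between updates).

Apply Bayes' rule sequentially, carrying P(line Y) forward.
After 'flag': normaliser = 0.45·0.6000 + 0.75·0.2000 + 0.6·0.2000; P(line X) ≈ 0.5000, P(line Y) ≈ 0.2778, P(line Z) ≈ 0.2222
After 'pass': normaliser = 0.55·0.5000 + 0.25·0.2778 + 0.4·0.2222; P(line X) ≈ 0.6346, P(line Y) ≈ 0.1603, P(line Z) ≈ 0.2051
After 'pass': normaliser = 0.55·0.6346 + 0.25·0.1603 + 0.4·0.2051; P(line X) ≈ 0.7408, P(line Y) ≈ 0.0850, P(line Z) ≈ 0.1741

0.0850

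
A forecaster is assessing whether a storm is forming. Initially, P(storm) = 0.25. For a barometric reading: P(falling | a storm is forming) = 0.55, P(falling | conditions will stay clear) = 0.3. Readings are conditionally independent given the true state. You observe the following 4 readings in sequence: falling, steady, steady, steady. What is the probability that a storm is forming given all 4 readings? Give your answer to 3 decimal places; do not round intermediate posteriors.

0.140

After 'falling': P(storm) = 0.55·0.2500 / (0.55·0.2500 + 0.3·0.7500) ≈ 0.3793
After 'steady': P(storm) = 0.45·0.3793 / (0.45·0.3793 + 0.7·0.6207) ≈ 0.2821
After 'steady': P(storm) = 0.45·0.2821 / (0.45·0.2821 + 0.7·0.7179) ≈ 0.2016
After 'steady': P(storm) = 0.45·0.2016 / (0.45·0.2016 + 0.7·0.7984) ≈ 0.1397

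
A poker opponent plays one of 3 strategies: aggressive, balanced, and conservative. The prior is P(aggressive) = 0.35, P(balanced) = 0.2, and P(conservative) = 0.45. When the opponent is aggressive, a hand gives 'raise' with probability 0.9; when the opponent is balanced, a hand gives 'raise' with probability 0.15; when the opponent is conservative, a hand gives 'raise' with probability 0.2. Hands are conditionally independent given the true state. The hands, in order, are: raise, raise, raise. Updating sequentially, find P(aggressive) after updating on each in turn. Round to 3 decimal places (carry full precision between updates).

0.984

After 'raise': normaliser = 0.9·0.3500 + 0.15·0.2000 + 0.2·0.4500; P(aggressive) ≈ 0.7241, P(balanced) ≈ 0.0690, P(conservative) ≈ 0.2069
After 'raise': normaliser = 0.9·0.7241 + 0.15·0.0690 + 0.2·0.2069; P(aggressive) ≈ 0.9265, P(balanced) ≈ 0.0147, P(conservative) ≈ 0.0588
After 'raise': normaliser = 0.9·0.9265 + 0.15·0.0147 + 0.2·0.0588; P(aggressive) ≈ 0.9835, P(balanced) ≈ 0.0026, P(conservative) ≈ 0.0139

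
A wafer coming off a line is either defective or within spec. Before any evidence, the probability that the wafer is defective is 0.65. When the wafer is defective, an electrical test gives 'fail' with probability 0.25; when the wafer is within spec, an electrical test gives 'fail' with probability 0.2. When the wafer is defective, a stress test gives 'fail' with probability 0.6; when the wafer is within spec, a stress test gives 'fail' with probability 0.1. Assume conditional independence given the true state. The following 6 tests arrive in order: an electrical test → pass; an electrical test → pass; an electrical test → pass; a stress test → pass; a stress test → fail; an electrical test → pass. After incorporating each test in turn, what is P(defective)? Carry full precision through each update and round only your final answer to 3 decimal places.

0.793

Each posterior becomes the prior for the next update.
After an electrical test='pass': P(defective) = 0.75·0.6500 / (0.75·0.6500 + 0.8·0.3500) ≈ 0.6352
After an electrical test='pass': P(defective) = 0.75·0.6352 / (0.75·0.6352 + 0.8·0.3648) ≈ 0.6201
After an electrical test='pass': P(defective) = 0.75·0.6201 / (0.75·0.6201 + 0.8·0.3799) ≈ 0.6048
After a stress test='pass': P(defective) = 0.4·0.6048 / (0.4·0.6048 + 0.9·0.3952) ≈ 0.4048
After a stress test='fail': P(defective) = 0.6·0.4048 / (0.6·0.4048 + 0.1·0.5952) ≈ 0.8032
After an electrical test='pass': P(defective) = 0.75·0.8032 / (0.75·0.8032 + 0.8·0.1968) ≈ 0.7928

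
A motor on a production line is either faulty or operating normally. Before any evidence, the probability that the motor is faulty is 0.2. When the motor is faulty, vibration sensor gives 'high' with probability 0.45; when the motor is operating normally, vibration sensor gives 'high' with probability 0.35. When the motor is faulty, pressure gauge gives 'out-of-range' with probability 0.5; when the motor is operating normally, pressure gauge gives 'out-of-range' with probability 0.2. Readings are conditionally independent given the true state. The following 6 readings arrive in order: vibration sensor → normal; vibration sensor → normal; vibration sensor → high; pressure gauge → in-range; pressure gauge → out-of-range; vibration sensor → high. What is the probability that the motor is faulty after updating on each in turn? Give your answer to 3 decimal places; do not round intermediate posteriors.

After vibration sensor='normal': P(faulty) = 0.55·0.2000 / (0.55·0.2000 + 0.65·0.8000) ≈ 0.1746
After vibration sensor='normal': P(faulty) = 0.55·0.1746 / (0.55·0.1746 + 0.65·0.8254) ≈ 0.1518
After vibration sensor='high': P(faulty) = 0.45·0.1518 / (0.45·0.1518 + 0.35·0.8482) ≈ 0.1871
After pressure gauge='in-range': P(faulty) = 0.5·0.1871 / (0.5·0.1871 + 0.8·0.8129) ≈ 0.1257
After pressure gauge='out-of-range': P(faulty) = 0.5·0.1257 / (0.5·0.1257 + 0.2·0.8743) ≈ 0.2645
After vibration sensor='high': P(faulty) = 0.45·0.2645 / (0.45·0.2645 + 0.35·0.7355) ≈ 0.3162

0.316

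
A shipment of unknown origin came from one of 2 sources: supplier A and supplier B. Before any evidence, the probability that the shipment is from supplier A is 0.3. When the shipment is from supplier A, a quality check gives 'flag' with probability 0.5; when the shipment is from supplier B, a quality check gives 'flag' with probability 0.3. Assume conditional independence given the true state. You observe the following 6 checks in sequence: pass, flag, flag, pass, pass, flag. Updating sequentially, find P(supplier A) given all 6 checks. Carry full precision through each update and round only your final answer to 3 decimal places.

Apply Bayes' rule sequentially, carrying P(supplier A) forward.
After 'pass': P(supplier A) = 0.5·0.3000 / (0.5·0.3000 + 0.7·0.7000) ≈ 0.2344
After 'flag': P(supplier A) = 0.5·0.2344 / (0.5·0.2344 + 0.3·0.7656) ≈ 0.3378
After 'flag': P(supplier A) = 0.5·0.3378 / (0.5·0.3378 + 0.3·0.6622) ≈ 0.4596
After 'pass': P(supplier A) = 0.5·0.4596 / (0.5·0.4596 + 0.7·0.5404) ≈ 0.3779
After 'pass': P(supplier A) = 0.5·0.3779 / (0.5·0.3779 + 0.7·0.6221) ≈ 0.3026
After 'flag': P(supplier A) = 0.5·0.3026 / (0.5·0.3026 + 0.3·0.6974) ≈ 0.4196

0.420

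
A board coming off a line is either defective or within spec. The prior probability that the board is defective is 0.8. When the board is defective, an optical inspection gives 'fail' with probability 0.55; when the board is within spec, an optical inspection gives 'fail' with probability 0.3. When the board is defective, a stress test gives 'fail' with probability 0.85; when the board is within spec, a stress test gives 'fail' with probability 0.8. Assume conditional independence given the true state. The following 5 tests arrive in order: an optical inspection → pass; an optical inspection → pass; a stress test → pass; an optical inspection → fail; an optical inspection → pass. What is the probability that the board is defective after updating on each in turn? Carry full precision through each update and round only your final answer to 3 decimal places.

0.594

After an optical inspection='pass': P(defective) = 0.45·0.8000 / (0.45·0.8000 + 0.7·0.2000) ≈ 0.7200
After an optical inspection='pass': P(defective) = 0.45·0.7200 / (0.45·0.7200 + 0.7·0.2800) ≈ 0.6231
After a stress test='pass': P(defective) = 0.15·0.6231 / (0.15·0.6231 + 0.2·0.3769) ≈ 0.5535
After an optical inspection='fail': P(defective) = 0.55·0.5535 / (0.55·0.5535 + 0.3·0.4465) ≈ 0.6945
After an optical inspection='pass': P(defective) = 0.45·0.6945 / (0.45·0.6945 + 0.7·0.3055) ≈ 0.5937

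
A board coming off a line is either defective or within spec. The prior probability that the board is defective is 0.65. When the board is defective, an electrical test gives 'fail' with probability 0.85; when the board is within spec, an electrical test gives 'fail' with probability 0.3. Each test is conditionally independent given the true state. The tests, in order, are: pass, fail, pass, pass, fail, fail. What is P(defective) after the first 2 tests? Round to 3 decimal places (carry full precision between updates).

Apply Bayes' rule sequentially, carrying P(defective) forward.
After 'pass': P(defective) = 0.15·0.6500 / (0.15·0.6500 + 0.7·0.3500) ≈ 0.2847
After 'fail': P(defective) = 0.85·0.2847 / (0.85·0.2847 + 0.3·0.7153) ≈ 0.5300

0.530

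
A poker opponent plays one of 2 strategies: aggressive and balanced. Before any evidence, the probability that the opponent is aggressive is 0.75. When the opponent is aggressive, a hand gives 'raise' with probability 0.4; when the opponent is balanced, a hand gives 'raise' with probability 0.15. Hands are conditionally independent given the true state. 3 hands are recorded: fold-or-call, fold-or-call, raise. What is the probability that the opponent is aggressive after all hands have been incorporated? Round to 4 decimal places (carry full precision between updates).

Each posterior becomes the prior for the next update.
After 'fold-or-call': P(aggressive) = 0.6·0.7500 / (0.6·0.7500 + 0.85·0.2500) ≈ 0.6792
After 'fold-or-call': P(aggressive) = 0.6·0.6792 / (0.6·0.6792 + 0.85·0.3208) ≈ 0.5992
After 'raise': P(aggressive) = 0.4·0.5992 / (0.4·0.5992 + 0.15·0.4008) ≈ 0.7994

0.7994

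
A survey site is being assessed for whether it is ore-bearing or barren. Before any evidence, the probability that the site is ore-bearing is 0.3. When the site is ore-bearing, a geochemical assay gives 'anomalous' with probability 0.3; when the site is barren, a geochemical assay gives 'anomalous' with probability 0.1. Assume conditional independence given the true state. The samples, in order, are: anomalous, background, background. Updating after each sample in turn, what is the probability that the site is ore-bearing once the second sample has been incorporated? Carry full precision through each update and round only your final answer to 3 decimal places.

0.500

After 'anomalous': P(ore) = 0.3·0.3000 / (0.3·0.3000 + 0.1·0.7000) ≈ 0.5625
After 'background': P(ore) = 0.7·0.5625 / (0.7·0.5625 + 0.9·0.4375) ≈ 0.5000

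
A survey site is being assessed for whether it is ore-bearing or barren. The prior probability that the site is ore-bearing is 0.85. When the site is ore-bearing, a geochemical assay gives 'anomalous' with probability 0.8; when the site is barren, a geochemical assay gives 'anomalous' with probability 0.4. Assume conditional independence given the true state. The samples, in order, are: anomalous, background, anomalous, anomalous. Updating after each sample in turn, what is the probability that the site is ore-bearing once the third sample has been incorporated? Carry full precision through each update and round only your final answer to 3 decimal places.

0.883

After 'anomalous': P(ore) = 0.8·0.8500 / (0.8·0.8500 + 0.4·0.1500) ≈ 0.9189
After 'background': P(ore) = 0.2·0.9189 / (0.2·0.9189 + 0.6·0.0811) ≈ 0.7907
After 'anomalous': P(ore) = 0.8·0.7907 / (0.8·0.7907 + 0.4·0.2093) ≈ 0.8831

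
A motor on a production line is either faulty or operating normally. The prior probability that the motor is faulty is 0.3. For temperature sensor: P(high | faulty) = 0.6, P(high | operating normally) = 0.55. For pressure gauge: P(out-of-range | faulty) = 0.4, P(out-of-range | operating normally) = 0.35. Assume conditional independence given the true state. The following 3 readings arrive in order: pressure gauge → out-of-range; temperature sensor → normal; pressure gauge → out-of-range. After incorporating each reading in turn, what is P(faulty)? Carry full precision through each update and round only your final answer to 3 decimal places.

After pressure gauge='out-of-range': P(faulty) = 0.4·0.3000 / (0.4·0.3000 + 0.35·0.7000) ≈ 0.3288
After temperature sensor='normal': P(faulty) = 0.4·0.3288 / (0.4·0.3288 + 0.45·0.6712) ≈ 0.3033
After pressure gauge='out-of-range': P(faulty) = 0.4·0.3033 / (0.4·0.3033 + 0.35·0.6967) ≈ 0.3323

0.332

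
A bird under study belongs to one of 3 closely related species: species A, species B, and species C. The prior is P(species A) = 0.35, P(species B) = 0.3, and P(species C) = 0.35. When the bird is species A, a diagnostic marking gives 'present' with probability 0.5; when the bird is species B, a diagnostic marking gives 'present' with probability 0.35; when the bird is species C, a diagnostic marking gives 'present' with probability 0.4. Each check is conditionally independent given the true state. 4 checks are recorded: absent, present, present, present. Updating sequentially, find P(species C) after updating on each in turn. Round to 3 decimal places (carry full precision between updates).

0.308

Apply Bayes' rule sequentially, carrying P(species C) forward.
After 'absent': normaliser = 0.5·0.3500 + 0.65·0.3000 + 0.6·0.3500; P(species A) ≈ 0.3017, P(species B) ≈ 0.3362, P(species C) ≈ 0.3621
After 'present': normaliser = 0.5·0.3017 + 0.35·0.3362 + 0.4·0.3621; P(species A) ≈ 0.3650, P(species B) ≈ 0.2847, P(species C) ≈ 0.3504
After 'present': normaliser = 0.5·0.3650 + 0.35·0.2847 + 0.4·0.3504; P(species A) ≈ 0.4322, P(species B) ≈ 0.2360, P(species C) ≈ 0.3319
After 'present': normaliser = 0.5·0.4322 + 0.35·0.2360 + 0.4·0.3319; P(species A) ≈ 0.5009, P(species B) ≈ 0.1914, P(species C) ≈ 0.3077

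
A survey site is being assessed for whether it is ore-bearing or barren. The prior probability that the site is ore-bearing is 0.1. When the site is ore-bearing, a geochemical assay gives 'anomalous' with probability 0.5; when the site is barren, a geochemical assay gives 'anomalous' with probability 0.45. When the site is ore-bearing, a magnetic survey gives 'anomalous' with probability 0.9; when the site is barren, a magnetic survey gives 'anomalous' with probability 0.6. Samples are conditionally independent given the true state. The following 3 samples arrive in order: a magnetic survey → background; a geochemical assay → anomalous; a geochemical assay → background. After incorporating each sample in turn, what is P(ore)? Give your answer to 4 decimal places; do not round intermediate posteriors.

After a magnetic survey='background': P(ore) = 0.1·0.1000 / (0.1·0.1000 + 0.4·0.9000) ≈ 0.0270
After a geochemical assay='anomalous': P(ore) = 0.5·0.0270 / (0.5·0.0270 + 0.45·0.9730) ≈ 0.0299
After a geochemical assay='background': P(ore) = 0.5·0.0299 / (0.5·0.0299 + 0.55·0.9701) ≈ 0.0273

0.0273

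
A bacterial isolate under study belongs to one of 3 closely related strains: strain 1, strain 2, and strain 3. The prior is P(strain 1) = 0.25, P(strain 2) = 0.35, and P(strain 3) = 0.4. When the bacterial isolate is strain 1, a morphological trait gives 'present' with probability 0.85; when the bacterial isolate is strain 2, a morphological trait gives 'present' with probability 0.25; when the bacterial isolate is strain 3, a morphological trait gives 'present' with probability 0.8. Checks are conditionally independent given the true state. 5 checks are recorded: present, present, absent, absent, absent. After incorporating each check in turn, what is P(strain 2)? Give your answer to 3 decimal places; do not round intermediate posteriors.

0.776

After 'present': normaliser = 0.85·0.2500 + 0.25·0.3500 + 0.8·0.4000; P(strain 1) ≈ 0.3427, P(strain 2) ≈ 0.1411, P(strain 3) ≈ 0.5161
After 'present': normaliser = 0.85·0.3427 + 0.25·0.1411 + 0.8·0.5161; P(strain 1) ≈ 0.3939, P(strain 2) ≈ 0.0477, P(strain 3) ≈ 0.5583
After 'absent': normaliser = 0.15·0.3939 + 0.75·0.0477 + 0.2·0.5583; P(strain 1) ≈ 0.2861, P(strain 2) ≈ 0.1732, P(strain 3) ≈ 0.5407
After 'absent': normaliser = 0.15·0.2861 + 0.75·0.1732 + 0.2·0.5407; P(strain 1) ≈ 0.1527, P(strain 2) ≈ 0.4624, P(strain 3) ≈ 0.3848
After 'absent': normaliser = 0.15·0.1527 + 0.75·0.4624 + 0.2·0.3848; P(strain 1) ≈ 0.0513, P(strain 2) ≈ 0.7764, P(strain 3) ≈ 0.1723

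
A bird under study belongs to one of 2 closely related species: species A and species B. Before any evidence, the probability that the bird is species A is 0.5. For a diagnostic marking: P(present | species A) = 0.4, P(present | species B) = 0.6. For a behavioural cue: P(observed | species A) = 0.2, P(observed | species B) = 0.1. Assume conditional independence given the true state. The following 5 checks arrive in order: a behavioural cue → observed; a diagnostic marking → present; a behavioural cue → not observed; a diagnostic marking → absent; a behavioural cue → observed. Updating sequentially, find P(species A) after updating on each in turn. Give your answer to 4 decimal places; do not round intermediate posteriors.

0.7805

Each posterior becomes the prior for the next update.
After a behavioural cue='observed': P(species A) = 0.2·0.5000 / (0.2·0.5000 + 0.1·0.5000) ≈ 0.6667
After a diagnostic marking='present': P(species A) = 0.4·0.6667 / (0.4·0.6667 + 0.6·0.3333) ≈ 0.5714
After a behavioural cue='not observed': P(species A) = 0.8·0.5714 / (0.8·0.5714 + 0.9·0.4286) ≈ 0.5424
After a diagnostic marking='absent': P(species A) = 0.6·0.5424 / (0.6·0.5424 + 0.4·0.4576) ≈ 0.6400
After a behavioural cue='observed': P(species A) = 0.2·0.6400 / (0.2·0.6400 + 0.1·0.3600) ≈ 0.7805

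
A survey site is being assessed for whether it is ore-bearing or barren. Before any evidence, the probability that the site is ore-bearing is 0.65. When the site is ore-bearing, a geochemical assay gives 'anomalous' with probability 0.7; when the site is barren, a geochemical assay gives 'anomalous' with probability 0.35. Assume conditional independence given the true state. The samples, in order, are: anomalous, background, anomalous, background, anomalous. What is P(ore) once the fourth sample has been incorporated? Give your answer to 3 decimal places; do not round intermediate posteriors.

After 'anomalous': P(ore) = 0.7·0.6500 / (0.7·0.6500 + 0.35·0.3500) ≈ 0.7879
After 'background': P(ore) = 0.3·0.7879 / (0.3·0.7879 + 0.65·0.2121) ≈ 0.6316
After 'anomalous': P(ore) = 0.7·0.6316 / (0.7·0.6316 + 0.35·0.3684) ≈ 0.7742
After 'background': P(ore) = 0.3·0.7742 / (0.3·0.7742 + 0.65·0.2258) ≈ 0.6128

0.613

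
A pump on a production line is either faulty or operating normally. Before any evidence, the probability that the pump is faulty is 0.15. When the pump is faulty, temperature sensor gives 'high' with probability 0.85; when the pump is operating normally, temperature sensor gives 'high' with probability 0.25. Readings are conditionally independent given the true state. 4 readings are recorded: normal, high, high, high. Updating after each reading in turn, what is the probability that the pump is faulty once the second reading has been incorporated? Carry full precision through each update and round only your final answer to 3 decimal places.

0.107

After 'normal': P(faulty) = 0.15·0.1500 / (0.15·0.1500 + 0.75·0.8500) ≈ 0.0341
After 'high': P(faulty) = 0.85·0.0341 / (0.85·0.0341 + 0.25·0.9659) ≈ 0.1071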